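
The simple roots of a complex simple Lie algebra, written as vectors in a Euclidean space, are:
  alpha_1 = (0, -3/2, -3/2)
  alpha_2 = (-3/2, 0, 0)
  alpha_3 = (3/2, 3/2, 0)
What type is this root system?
B_3 (so(7))

Compute the Cartan integers a_ij = 2(alpha_i, alpha_j)/(alpha_j, alpha_j); the resulting 3x3 Cartan matrix is
[[2, 0, -1], [0, 2, -1], [-1, -2, 2]].
The roots have two lengths (squared-length ratio 2:1); the short ones are alpha_{2}. The associated Dynkin diagram is a chain of 3 nodes with a double edge at one end; the terminal node there is the unique short simple root (B_3), so the type is B_3 (the algebra so(7)).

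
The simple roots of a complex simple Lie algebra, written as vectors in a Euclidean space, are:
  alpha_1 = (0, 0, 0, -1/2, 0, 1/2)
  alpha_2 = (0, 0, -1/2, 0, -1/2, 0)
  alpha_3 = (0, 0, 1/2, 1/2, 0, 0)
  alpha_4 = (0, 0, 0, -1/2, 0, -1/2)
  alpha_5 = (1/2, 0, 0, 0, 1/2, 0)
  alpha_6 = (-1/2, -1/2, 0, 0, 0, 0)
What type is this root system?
Compute the Cartan integers a_ij = 2(alpha_i, alpha_j)/(alpha_j, alpha_j); the resulting 6x6 Cartan matrix is
[[2, 0, -1, 0, 0, 0], [0, 2, -1, 0, -1, 0], [-1, -1, 2, -1, 0, 0], [0, 0, -1, 2, 0, 0], [0, -1, 0, 0, 2, -1], [0, 0, 0, 0, -1, 2]].
All simple roots have the same length, so the diagram is simply laced. The associated Dynkin diagram is a chain of 4 nodes with a fork of two nodes at one end (D_6), so the type is D_6 (the algebra so(12)).

D_6 (so(12))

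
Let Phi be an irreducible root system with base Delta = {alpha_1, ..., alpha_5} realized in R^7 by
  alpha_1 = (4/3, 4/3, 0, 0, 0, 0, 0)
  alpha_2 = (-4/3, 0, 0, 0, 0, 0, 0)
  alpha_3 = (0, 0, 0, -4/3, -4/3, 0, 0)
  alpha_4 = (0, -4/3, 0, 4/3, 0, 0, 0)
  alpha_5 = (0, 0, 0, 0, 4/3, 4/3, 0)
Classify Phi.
Compute the Cartan integers a_ij = 2(alpha_i, alpha_j)/(alpha_j, alpha_j); the resulting 5x5 Cartan matrix is
[[2, -2, 0, -1, 0], [-1, 2, 0, 0, 0], [0, 0, 2, -1, -1], [-1, 0, -1, 2, 0], [0, 0, -1, 0, 2]].
The roots have two lengths (squared-length ratio 2:1); the short ones are alpha_{2}. The associated Dynkin diagram is a chain of 5 nodes with a double edge at one end; the terminal node there is the unique short simple root (B_5), so the type is B_5 (the algebra so(11)).

B_5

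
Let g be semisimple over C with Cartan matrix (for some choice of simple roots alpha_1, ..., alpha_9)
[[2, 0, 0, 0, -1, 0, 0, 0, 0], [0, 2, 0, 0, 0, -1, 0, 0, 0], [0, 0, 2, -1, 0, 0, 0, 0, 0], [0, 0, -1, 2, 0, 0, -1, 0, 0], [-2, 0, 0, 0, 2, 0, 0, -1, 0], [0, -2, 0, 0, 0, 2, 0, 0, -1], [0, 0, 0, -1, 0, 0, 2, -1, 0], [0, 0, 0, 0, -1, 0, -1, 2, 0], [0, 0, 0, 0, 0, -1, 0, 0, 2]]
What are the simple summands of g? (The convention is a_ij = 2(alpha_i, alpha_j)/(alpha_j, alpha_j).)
type B_3 ⊕ type B_6

The diagram associated to this matrix has two connected components: the simple roots {alpha_2, alpha_6, alpha_9} form a chain of 3 nodes with a double edge at one end; the terminal node there is the unique short simple root (B_3), and {alpha_1, alpha_3, alpha_4, alpha_5, alpha_7, alpha_8} form a chain of 6 nodes with a double edge at one end; the terminal node there is the unique short simple root (B_6). A semisimple Lie algebra decomposes uniquely as the direct sum of simple ideals, one per connected component of its Dynkin diagram, so g ≅ B_3 ⊕ B_6 (dimension 21 + 78 = 99).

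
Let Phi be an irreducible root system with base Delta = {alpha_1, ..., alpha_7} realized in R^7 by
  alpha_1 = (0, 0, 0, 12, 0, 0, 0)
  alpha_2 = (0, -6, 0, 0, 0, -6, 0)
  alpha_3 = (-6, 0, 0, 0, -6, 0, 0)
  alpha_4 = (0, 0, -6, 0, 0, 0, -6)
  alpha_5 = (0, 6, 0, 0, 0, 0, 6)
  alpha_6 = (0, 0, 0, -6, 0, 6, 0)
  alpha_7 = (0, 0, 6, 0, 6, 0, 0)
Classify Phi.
Compute the Cartan integers a_ij = 2(alpha_i, alpha_j)/(alpha_j, alpha_j); the resulting 7x7 Cartan matrix is
[[2, 0, 0, 0, 0, -2, 0], [0, 2, 0, 0, -1, -1, 0], [0, 0, 2, 0, 0, 0, -1], [0, 0, 0, 2, -1, 0, -1], [0, -1, 0, -1, 2, 0, 0], [-1, -1, 0, 0, 0, 2, 0], [0, 0, -1, -1, 0, 0, 2]].
The roots have two lengths (squared-length ratio 2:1); the short ones are alpha_{2,3,4,5,6,7}. The associated Dynkin diagram is a chain of 7 nodes with a double edge at one end; the terminal node there is the unique long simple root (C_7), so the type is C_7 (the algebra sp(14)).

type C_7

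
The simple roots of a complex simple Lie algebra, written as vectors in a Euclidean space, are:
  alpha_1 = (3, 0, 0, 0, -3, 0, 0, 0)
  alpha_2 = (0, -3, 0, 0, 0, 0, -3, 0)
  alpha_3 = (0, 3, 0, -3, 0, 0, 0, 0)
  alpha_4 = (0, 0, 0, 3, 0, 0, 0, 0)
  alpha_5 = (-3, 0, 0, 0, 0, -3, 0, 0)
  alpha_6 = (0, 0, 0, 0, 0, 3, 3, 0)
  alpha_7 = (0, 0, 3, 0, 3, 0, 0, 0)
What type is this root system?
B_7 (so(15))

Compute the Cartan integers a_ij = 2(alpha_i, alpha_j)/(alpha_j, alpha_j); the resulting 7x7 Cartan matrix is
[[2, 0, 0, 0, -1, 0, -1], [0, 2, -1, 0, 0, -1, 0], [0, -1, 2, -2, 0, 0, 0], [0, 0, -1, 2, 0, 0, 0], [-1, 0, 0, 0, 2, -1, 0], [0, -1, 0, 0, -1, 2, 0], [-1, 0, 0, 0, 0, 0, 2]].
The roots have two lengths (squared-length ratio 2:1); the short ones are alpha_{4}. The associated Dynkin diagram is a chain of 7 nodes with a double edge at one end; the terminal node there is the unique short simple root (B_7), so the type is B_7 (the algebra so(15)).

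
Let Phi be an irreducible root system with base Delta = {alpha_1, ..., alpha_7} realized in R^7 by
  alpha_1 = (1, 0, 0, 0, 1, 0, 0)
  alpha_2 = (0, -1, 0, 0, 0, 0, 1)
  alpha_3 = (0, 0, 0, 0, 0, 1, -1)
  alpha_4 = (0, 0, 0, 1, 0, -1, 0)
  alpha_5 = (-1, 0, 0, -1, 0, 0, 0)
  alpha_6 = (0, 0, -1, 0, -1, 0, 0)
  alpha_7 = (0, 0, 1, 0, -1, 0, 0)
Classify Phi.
Compute the Cartan integers a_ij = 2(alpha_i, alpha_j)/(alpha_j, alpha_j); the resulting 7x7 Cartan matrix is
[[2, 0, 0, 0, -1, -1, -1], [0, 2, -1, 0, 0, 0, 0], [0, -1, 2, -1, 0, 0, 0], [0, 0, -1, 2, -1, 0, 0], [-1, 0, 0, -1, 2, 0, 0], [-1, 0, 0, 0, 0, 2, 0], [-1, 0, 0, 0, 0, 0, 2]].
All simple roots have the same length, so the diagram is simply laced. The associated Dynkin diagram is a chain of 5 nodes with a fork of two nodes at one end (D_7), so the type is D_7 (the algebra so(14)).

type D_7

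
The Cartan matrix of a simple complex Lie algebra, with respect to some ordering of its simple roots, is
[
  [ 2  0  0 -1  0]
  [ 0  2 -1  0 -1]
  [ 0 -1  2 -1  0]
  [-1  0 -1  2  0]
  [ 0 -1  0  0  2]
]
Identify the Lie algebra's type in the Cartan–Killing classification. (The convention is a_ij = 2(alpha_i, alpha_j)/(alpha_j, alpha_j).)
type A_5

The matrix has rank 5 with 2's on the diagonal. Reading the off-diagonal entries as Dynkin edges (a single edge where a_ij = a_ji = -1; a double or triple edge where a_ij * a_ji = 2 or 3), the diagram is a chain of 5 nodes with single edges (A_5). One simple-root ordering that puts it in standard form is (alpha_1, alpha_4, alpha_3, alpha_2, alpha_5). So the algebra is type A_5, i.e. sl(6).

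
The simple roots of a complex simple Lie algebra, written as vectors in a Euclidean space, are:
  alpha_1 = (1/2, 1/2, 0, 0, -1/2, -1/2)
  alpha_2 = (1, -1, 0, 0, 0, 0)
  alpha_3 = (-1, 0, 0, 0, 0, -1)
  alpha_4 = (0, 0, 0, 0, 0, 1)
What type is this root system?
Compute the Cartan integers a_ij = 2(alpha_i, alpha_j)/(alpha_j, alpha_j); the resulting 4x4 Cartan matrix is
[[2, 0, 0, -1], [0, 2, -1, 0], [0, -1, 2, -2], [-1, 0, -1, 2]].
The roots have two lengths (squared-length ratio 2:1); the short ones are alpha_{1,4}. The associated Dynkin diagram is a chain of 4 nodes with a double edge between the middle two (F_4), so the type is F_4.

type F_4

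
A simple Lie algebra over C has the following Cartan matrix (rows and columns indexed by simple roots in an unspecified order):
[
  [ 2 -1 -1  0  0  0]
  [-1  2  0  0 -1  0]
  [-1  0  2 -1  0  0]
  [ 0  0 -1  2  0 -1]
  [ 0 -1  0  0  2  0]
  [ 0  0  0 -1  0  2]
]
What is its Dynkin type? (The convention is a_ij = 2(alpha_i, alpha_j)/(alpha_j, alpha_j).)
A_6 (sl(7))

The matrix has rank 6 with 2's on the diagonal. Reading the off-diagonal entries as Dynkin edges (a single edge where a_ij = a_ji = -1; a double or triple edge where a_ij * a_ji = 2 or 3), the diagram is a chain of 6 nodes with single edges (A_6). One simple-root ordering that puts it in standard form is (alpha_6, alpha_4, alpha_3, alpha_1, alpha_2, alpha_5). So the algebra is type A_6, i.e. sl(7).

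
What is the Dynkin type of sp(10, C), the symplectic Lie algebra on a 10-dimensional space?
This is sp(10), which has dimension 10(10+1)/2 = 55 and rank 10/2 = 5. In the classification of classical Lie algebras, the symplectic algebra sp(2n) has type C_n; here n = 5, so the Dynkin diagram is a chain of 5 nodes with a double edge at one end; the terminal node there is the unique long simple root (C_5). Hence the type is C_5.

C5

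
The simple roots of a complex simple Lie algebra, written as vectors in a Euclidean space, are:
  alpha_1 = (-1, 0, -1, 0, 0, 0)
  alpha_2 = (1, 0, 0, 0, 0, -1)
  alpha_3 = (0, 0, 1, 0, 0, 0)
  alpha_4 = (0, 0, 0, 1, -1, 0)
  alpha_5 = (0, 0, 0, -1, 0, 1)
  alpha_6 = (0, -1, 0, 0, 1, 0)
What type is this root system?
Compute the Cartan integers a_ij = 2(alpha_i, alpha_j)/(alpha_j, alpha_j); the resulting 6x6 Cartan matrix is
[[2, -1, -2, 0, 0, 0], [-1, 2, 0, 0, -1, 0], [-1, 0, 2, 0, 0, 0], [0, 0, 0, 2, -1, -1], [0, -1, 0, -1, 2, 0], [0, 0, 0, -1, 0, 2]].
The roots have two lengths (squared-length ratio 2:1); the short ones are alpha_{3}. The associated Dynkin diagram is a chain of 6 nodes with a double edge at one end; the terminal node there is the unique short simple root (B_6), so the type is B_6 (the algebra so(13)).

B_6 (so(13))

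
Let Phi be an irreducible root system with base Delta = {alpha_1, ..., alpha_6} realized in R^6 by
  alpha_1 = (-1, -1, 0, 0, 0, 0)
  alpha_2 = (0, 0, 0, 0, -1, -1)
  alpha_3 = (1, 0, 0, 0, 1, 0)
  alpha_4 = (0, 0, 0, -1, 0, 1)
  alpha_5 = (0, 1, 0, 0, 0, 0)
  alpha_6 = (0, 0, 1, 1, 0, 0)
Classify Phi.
B_6 (so(13))

Compute the Cartan integers a_ij = 2(alpha_i, alpha_j)/(alpha_j, alpha_j); the resulting 6x6 Cartan matrix is
[[2, 0, -1, 0, -2, 0], [0, 2, -1, -1, 0, 0], [-1, -1, 2, 0, 0, 0], [0, -1, 0, 2, 0, -1], [-1, 0, 0, 0, 2, 0], [0, 0, 0, -1, 0, 2]].
The roots have two lengths (squared-length ratio 2:1); the short ones are alpha_{5}. The associated Dynkin diagram is a chain of 6 nodes with a double edge at one end; the terminal node there is the unique short simple root (B_6), so the type is B_6 (the algebra so(13)).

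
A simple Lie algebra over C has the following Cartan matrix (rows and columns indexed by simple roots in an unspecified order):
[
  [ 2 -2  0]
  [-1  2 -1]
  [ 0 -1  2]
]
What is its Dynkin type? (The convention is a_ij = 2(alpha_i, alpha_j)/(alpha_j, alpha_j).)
C_3

The matrix has rank 3 with 2's on the diagonal. Reading the off-diagonal entries as Dynkin edges (a single edge where a_ij = a_ji = -1; a double or triple edge where a_ij * a_ji = 2 or 3), the diagram is a chain of 3 nodes with a double edge at one end; the terminal node there is the unique long simple root (C_3). One simple-root ordering that puts it in standard form is (alpha_3, alpha_2, alpha_1). So the algebra is type C_3, i.e. sp(6).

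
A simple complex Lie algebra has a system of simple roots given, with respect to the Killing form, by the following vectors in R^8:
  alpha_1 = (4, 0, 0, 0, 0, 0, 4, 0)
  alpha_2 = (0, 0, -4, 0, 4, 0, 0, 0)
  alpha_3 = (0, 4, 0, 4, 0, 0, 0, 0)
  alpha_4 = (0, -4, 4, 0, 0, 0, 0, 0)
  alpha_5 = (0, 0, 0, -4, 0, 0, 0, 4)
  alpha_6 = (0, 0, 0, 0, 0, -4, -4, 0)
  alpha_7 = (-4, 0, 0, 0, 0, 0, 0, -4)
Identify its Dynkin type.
Compute the Cartan integers a_ij = 2(alpha_i, alpha_j)/(alpha_j, alpha_j); the resulting 7x7 Cartan matrix is
[[2, 0, 0, 0, 0, -1, -1], [0, 2, 0, -1, 0, 0, 0], [0, 0, 2, -1, -1, 0, 0], [0, -1, -1, 2, 0, 0, 0], [0, 0, -1, 0, 2, 0, -1], [-1, 0, 0, 0, 0, 2, 0], [-1, 0, 0, 0, -1, 0, 2]].
All simple roots have the same length, so the diagram is simply laced. The associated Dynkin diagram is a chain of 7 nodes with single edges (A_7), so the type is A_7 (the algebra sl(8)).

A_7 (sl(8))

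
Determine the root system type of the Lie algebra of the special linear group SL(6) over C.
A5

This is sl(6), which has dimension 6^2 - 1 = 35 and rank 6 - 1 = 5 (a Cartan subalgebra is the diagonal traceless matrices). In the classification of classical Lie algebras, the special linear algebra sl(n+1) has type A_n; here n = 5, so the Dynkin diagram is a chain of 5 nodes with single edges (A_5). Hence the type is A_5.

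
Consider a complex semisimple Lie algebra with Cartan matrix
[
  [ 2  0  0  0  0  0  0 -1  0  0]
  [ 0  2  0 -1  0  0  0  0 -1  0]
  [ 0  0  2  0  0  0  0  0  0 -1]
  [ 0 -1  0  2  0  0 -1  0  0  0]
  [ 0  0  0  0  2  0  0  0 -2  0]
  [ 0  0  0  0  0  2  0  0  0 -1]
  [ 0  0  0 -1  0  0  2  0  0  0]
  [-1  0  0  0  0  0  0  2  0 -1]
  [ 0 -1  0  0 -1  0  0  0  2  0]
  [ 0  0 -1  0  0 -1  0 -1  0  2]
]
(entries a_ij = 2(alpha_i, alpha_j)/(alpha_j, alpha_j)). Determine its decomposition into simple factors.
The diagram associated to this matrix has two connected components: the simple roots {alpha_2, alpha_4, alpha_5, alpha_7, alpha_9} form a chain of 5 nodes with a double edge at one end; the terminal node there is the unique long simple root (C_5), and {alpha_1, alpha_3, alpha_6, alpha_8, alpha_10} form a chain of 3 nodes with a fork of two nodes at one end (D_5). A semisimple Lie algebra decomposes uniquely as the direct sum of simple ideals, one per connected component of its Dynkin diagram, so g ≅ C_5 ⊕ D_5 (dimension 55 + 45 = 100).

C_5 (sp(10)) + D_5 (so(10))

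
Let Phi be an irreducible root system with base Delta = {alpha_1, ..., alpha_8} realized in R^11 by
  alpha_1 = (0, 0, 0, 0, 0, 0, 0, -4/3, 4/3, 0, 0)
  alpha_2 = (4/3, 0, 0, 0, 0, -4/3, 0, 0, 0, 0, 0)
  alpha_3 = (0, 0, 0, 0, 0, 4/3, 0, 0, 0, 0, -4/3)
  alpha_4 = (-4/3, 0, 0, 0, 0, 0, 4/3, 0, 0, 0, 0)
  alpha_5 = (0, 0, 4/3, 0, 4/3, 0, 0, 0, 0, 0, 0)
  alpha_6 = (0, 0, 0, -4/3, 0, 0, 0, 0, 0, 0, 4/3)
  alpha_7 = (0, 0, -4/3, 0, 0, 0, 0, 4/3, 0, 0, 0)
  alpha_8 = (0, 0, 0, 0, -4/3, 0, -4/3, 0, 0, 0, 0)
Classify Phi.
A_8 (sl(9))

Compute the Cartan integers a_ij = 2(alpha_i, alpha_j)/(alpha_j, alpha_j); the resulting 8x8 Cartan matrix is
[[2, 0, 0, 0, 0, 0, -1, 0], [0, 2, -1, -1, 0, 0, 0, 0], [0, -1, 2, 0, 0, -1, 0, 0], [0, -1, 0, 2, 0, 0, 0, -1], [0, 0, 0, 0, 2, 0, -1, -1], [0, 0, -1, 0, 0, 2, 0, 0], [-1, 0, 0, 0, -1, 0, 2, 0], [0, 0, 0, -1, -1, 0, 0, 2]].
All simple roots have the same length, so the diagram is simply laced. The associated Dynkin diagram is a chain of 8 nodes with single edges (A_8), so the type is A_8 (the algebra sl(9)).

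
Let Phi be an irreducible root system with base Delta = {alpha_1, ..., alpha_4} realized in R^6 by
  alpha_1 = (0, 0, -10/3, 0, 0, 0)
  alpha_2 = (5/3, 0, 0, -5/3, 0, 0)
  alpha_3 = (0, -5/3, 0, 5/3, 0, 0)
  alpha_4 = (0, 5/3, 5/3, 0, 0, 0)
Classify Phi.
Compute the Cartan integers a_ij = 2(alpha_i, alpha_j)/(alpha_j, alpha_j); the resulting 4x4 Cartan matrix is
[[2, 0, 0, -2], [0, 2, -1, 0], [0, -1, 2, -1], [-1, 0, -1, 2]].
The roots have two lengths (squared-length ratio 2:1); the short ones are alpha_{2,3,4}. The associated Dynkin diagram is a chain of 4 nodes with a double edge at one end; the terminal node there is the unique long simple root (C_4), so the type is C_4 (the algebra sp(8)).

C4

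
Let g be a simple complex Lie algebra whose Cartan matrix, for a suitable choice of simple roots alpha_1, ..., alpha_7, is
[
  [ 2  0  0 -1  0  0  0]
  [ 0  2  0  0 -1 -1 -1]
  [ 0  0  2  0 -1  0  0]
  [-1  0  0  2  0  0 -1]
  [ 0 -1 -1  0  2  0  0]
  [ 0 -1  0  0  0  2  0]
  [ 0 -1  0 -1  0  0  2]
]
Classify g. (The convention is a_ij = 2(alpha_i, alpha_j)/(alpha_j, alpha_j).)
E_7

The matrix has rank 7 with 2's on the diagonal. Reading the off-diagonal entries as Dynkin edges (a single edge where a_ij = a_ji = -1; a double or triple edge where a_ij * a_ji = 2 or 3), the diagram is a chain of 6 nodes with one extra node attached to the third node from one end (E_7). One simple-root ordering that puts it in standard form is (alpha_3, alpha_6, alpha_5, alpha_2, alpha_7, alpha_4, alpha_1). So the algebra is type E_7.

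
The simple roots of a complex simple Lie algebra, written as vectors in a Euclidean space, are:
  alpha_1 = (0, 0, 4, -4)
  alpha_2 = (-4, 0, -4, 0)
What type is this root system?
A_2 (sl(3))

Compute the Cartan integers a_ij = 2(alpha_i, alpha_j)/(alpha_j, alpha_j); the resulting 2x2 Cartan matrix is
[[2, -1], [-1, 2]].
All simple roots have the same length, so the diagram is simply laced. The associated Dynkin diagram is a chain of 2 nodes with single edges (A_2), so the type is A_2 (the algebra sl(3)).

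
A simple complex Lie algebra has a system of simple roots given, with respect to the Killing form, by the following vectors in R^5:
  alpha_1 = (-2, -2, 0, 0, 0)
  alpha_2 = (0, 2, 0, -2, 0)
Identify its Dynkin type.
A_2

Compute the Cartan integers a_ij = 2(alpha_i, alpha_j)/(alpha_j, alpha_j); the resulting 2x2 Cartan matrix is
[[2, -1], [-1, 2]].
All simple roots have the same length, so the diagram is simply laced. The associated Dynkin diagram is a chain of 2 nodes with single edges (A_2), so the type is A_2 (the algebra sl(3)).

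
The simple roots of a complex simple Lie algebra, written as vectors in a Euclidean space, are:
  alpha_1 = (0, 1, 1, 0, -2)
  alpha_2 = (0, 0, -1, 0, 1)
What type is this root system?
Compute the Cartan integers a_ij = 2(alpha_i, alpha_j)/(alpha_j, alpha_j); the resulting 2x2 Cartan matrix is
[[2, -3], [-1, 2]].
The roots have two lengths (squared-length ratio 3:1); the short ones are alpha_{2}. The associated Dynkin diagram is two nodes joined by a triple edge (G_2), so the type is G_2.

G_2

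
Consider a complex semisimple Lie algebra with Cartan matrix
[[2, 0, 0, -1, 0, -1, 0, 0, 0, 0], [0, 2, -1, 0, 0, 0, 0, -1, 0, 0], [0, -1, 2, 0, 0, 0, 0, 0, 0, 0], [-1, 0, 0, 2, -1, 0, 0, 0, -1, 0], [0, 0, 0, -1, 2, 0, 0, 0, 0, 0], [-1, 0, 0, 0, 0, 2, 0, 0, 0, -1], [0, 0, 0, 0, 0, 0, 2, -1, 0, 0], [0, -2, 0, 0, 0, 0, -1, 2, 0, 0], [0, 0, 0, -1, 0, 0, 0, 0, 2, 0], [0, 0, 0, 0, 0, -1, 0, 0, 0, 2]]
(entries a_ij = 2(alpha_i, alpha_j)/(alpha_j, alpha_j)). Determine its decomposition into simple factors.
D_6 (so(12)) ⊕ F_4

The diagram associated to this matrix has two connected components: the simple roots {alpha_1, alpha_4, alpha_5, alpha_6, alpha_9, alpha_10} form a chain of 4 nodes with a fork of two nodes at one end (D_6), and {alpha_2, alpha_3, alpha_7, alpha_8} form a chain of 4 nodes with a double edge between the middle two (F_4). A semisimple Lie algebra decomposes uniquely as the direct sum of simple ideals, one per connected component of its Dynkin diagram, so g ≅ D_6 ⊕ F_4 (dimension 66 + 52 = 118).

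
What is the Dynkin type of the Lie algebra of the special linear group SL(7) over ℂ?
A_6 (sl(7))

This is sl(7), which has dimension 7^2 - 1 = 48 and rank 7 - 1 = 6 (a Cartan subalgebra is the diagonal traceless matrices). In the classification of classical Lie algebras, the special linear algebra sl(n+1) has type A_n; here n = 6, so the Dynkin diagram is a chain of 6 nodes with single edges (A_6). Hence the type is A_6.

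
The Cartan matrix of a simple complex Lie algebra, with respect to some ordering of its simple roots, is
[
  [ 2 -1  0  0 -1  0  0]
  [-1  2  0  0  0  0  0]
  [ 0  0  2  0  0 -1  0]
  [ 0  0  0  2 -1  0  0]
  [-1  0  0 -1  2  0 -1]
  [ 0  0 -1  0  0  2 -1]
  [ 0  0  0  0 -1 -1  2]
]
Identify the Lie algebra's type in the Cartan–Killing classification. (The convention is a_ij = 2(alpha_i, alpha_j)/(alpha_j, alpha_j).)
type E_7

The matrix has rank 7 with 2's on the diagonal. Reading the off-diagonal entries as Dynkin edges (a single edge where a_ij = a_ji = -1; a double or triple edge where a_ij * a_ji = 2 or 3), the diagram is a chain of 6 nodes with one extra node attached to the third node from one end (E_7). One simple-root ordering that puts it in standard form is (alpha_2, alpha_4, alpha_1, alpha_5, alpha_7, alpha_6, alpha_3). So the algebra is type E_7.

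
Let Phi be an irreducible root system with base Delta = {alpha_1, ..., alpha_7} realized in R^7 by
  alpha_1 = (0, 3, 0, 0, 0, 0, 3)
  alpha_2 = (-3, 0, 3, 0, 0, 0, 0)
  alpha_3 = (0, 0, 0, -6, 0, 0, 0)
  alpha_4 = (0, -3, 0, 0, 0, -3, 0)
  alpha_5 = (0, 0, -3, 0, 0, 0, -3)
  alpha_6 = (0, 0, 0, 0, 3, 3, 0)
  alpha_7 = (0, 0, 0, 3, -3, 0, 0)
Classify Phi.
Compute the Cartan integers a_ij = 2(alpha_i, alpha_j)/(alpha_j, alpha_j); the resulting 7x7 Cartan matrix is
[[2, 0, 0, -1, -1, 0, 0], [0, 2, 0, 0, -1, 0, 0], [0, 0, 2, 0, 0, 0, -2], [-1, 0, 0, 2, 0, -1, 0], [-1, -1, 0, 0, 2, 0, 0], [0, 0, 0, -1, 0, 2, -1], [0, 0, -1, 0, 0, -1, 2]].
The roots have two lengths (squared-length ratio 2:1); the short ones are alpha_{1,2,4,5,6,7}. The associated Dynkin diagram is a chain of 7 nodes with a double edge at one end; the terminal node there is the unique long simple root (C_7), so the type is C_7 (the algebra sp(14)).

C7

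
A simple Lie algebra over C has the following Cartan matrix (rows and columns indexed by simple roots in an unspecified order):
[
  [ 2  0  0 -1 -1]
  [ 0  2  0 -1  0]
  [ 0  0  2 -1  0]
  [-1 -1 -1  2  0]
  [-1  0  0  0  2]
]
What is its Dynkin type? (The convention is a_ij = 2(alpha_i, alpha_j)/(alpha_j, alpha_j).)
The matrix has rank 5 with 2's on the diagonal. Reading the off-diagonal entries as Dynkin edges (a single edge where a_ij = a_ji = -1; a double or triple edge where a_ij * a_ji = 2 or 3), the diagram is a chain of 3 nodes with a fork of two nodes at one end (D_5). One simple-root ordering that puts it in standard form is (alpha_5, alpha_1, alpha_4, alpha_2, alpha_3). So the algebra is type D_5, i.e. so(10).

D5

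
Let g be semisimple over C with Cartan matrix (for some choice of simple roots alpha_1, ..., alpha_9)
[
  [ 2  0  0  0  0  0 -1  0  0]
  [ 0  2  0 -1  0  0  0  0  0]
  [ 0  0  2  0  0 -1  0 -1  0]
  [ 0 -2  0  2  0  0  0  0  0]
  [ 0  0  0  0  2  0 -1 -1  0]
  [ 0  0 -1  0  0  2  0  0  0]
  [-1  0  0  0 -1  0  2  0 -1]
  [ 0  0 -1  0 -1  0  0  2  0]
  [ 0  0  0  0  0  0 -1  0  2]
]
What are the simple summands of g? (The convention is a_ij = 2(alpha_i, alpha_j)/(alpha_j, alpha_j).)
type B_2 + type D_7

The diagram associated to this matrix has two connected components: the simple roots {alpha_2, alpha_4} form a chain of 2 nodes with a double edge at one end; the terminal node there is the unique short simple root (B_2), and {alpha_1, alpha_3, alpha_5, alpha_6, alpha_7, alpha_8, alpha_9} form a chain of 5 nodes with a fork of two nodes at one end (D_7). A semisimple Lie algebra decomposes uniquely as the direct sum of simple ideals, one per connected component of its Dynkin diagram, so g ≅ B_2 ⊕ D_7 (dimension 10 + 91 = 101).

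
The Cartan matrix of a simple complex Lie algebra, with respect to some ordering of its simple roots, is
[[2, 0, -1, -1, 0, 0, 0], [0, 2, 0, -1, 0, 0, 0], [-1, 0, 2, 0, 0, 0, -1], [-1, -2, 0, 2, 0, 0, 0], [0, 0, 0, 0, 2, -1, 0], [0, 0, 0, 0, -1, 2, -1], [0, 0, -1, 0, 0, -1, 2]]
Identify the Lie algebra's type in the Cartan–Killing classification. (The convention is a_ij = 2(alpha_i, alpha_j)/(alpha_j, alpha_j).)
The matrix has rank 7 with 2's on the diagonal. Reading the off-diagonal entries as Dynkin edges (a single edge where a_ij = a_ji = -1; a double or triple edge where a_ij * a_ji = 2 or 3), the diagram is a chain of 7 nodes with a double edge at one end; the terminal node there is the unique short simple root (B_7). One simple-root ordering that puts it in standard form is (alpha_5, alpha_6, alpha_7, alpha_3, alpha_1, alpha_4, alpha_2). So the algebra is type B_7, i.e. so(15).

B_7 (so(15))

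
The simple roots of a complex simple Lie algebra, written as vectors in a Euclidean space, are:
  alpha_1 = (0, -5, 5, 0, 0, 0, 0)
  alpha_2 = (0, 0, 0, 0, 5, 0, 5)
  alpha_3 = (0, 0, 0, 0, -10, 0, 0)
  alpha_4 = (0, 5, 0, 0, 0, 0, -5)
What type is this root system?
Compute the Cartan integers a_ij = 2(alpha_i, alpha_j)/(alpha_j, alpha_j); the resulting 4x4 Cartan matrix is
[[2, 0, 0, -1], [0, 2, -1, -1], [0, -2, 2, 0], [-1, -1, 0, 2]].
The roots have two lengths (squared-length ratio 2:1); the short ones are alpha_{1,2,4}. The associated Dynkin diagram is a chain of 4 nodes with a double edge at one end; the terminal node there is the unique long simple root (C_4), so the type is C_4 (the algebra sp(8)).

type C_4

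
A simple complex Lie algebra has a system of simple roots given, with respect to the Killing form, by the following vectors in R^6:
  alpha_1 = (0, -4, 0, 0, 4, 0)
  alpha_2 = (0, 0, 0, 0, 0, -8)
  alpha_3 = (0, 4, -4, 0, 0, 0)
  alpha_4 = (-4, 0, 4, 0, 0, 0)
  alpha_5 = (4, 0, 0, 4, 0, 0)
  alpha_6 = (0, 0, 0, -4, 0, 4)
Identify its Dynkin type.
Compute the Cartan integers a_ij = 2(alpha_i, alpha_j)/(alpha_j, alpha_j); the resulting 6x6 Cartan matrix is
[[2, 0, -1, 0, 0, 0], [0, 2, 0, 0, 0, -2], [-1, 0, 2, -1, 0, 0], [0, 0, -1, 2, -1, 0], [0, 0, 0, -1, 2, -1], [0, -1, 0, 0, -1, 2]].
The roots have two lengths (squared-length ratio 2:1); the short ones are alpha_{1,3,4,5,6}. The associated Dynkin diagram is a chain of 6 nodes with a double edge at one end; the terminal node there is the unique long simple root (C_6), so the type is C_6 (the algebra sp(12)).

C_6 (sp(12))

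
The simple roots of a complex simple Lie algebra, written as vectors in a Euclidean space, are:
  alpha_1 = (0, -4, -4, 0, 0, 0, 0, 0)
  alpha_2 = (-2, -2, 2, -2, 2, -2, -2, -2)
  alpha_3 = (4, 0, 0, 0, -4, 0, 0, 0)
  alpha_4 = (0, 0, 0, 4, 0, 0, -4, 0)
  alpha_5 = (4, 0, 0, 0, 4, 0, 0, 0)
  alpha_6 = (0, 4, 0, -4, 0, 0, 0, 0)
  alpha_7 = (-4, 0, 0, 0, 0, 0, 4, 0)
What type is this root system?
E_7

Compute the Cartan integers a_ij = 2(alpha_i, alpha_j)/(alpha_j, alpha_j); the resulting 7x7 Cartan matrix is
[[2, 0, 0, 0, 0, -1, 0], [0, 2, -1, 0, 0, 0, 0], [0, -1, 2, 0, 0, 0, -1], [0, 0, 0, 2, 0, -1, -1], [0, 0, 0, 0, 2, 0, -1], [-1, 0, 0, -1, 0, 2, 0], [0, 0, -1, -1, -1, 0, 2]].
All simple roots have the same length, so the diagram is simply laced. The associated Dynkin diagram is a chain of 6 nodes with one extra node attached to the third node from one end (E_7), so the type is E_7.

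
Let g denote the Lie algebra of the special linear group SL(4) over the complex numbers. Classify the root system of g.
This is sl(4), which has dimension 4^2 - 1 = 15 and rank 4 - 1 = 3 (a Cartan subalgebra is the diagonal traceless matrices). In the classification of classical Lie algebras, the special linear algebra sl(n+1) has type A_n; here n = 3, so the Dynkin diagram is a chain of 3 nodes with single edges (A_3). Hence the type is A_3.

A3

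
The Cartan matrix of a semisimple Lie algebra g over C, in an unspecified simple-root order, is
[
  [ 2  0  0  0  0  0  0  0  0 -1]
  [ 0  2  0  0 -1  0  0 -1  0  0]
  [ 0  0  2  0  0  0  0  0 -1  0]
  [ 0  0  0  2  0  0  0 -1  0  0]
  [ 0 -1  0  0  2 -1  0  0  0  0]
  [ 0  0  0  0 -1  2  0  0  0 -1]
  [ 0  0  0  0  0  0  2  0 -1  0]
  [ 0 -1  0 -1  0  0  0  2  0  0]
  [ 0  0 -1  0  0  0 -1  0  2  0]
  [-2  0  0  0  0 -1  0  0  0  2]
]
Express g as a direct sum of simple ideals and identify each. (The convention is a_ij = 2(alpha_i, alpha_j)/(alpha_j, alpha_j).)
The diagram associated to this matrix has two connected components: the simple roots {alpha_3, alpha_7, alpha_9} form a chain of 3 nodes with single edges (A_3), and {alpha_1, alpha_2, alpha_4, alpha_5, alpha_6, alpha_8, alpha_10} form a chain of 7 nodes with a double edge at one end; the terminal node there is the unique short simple root (B_7). A semisimple Lie algebra decomposes uniquely as the direct sum of simple ideals, one per connected component of its Dynkin diagram, so g ≅ A_3 ⊕ B_7 (dimension 15 + 105 = 120).

A_3 ⊕ B_7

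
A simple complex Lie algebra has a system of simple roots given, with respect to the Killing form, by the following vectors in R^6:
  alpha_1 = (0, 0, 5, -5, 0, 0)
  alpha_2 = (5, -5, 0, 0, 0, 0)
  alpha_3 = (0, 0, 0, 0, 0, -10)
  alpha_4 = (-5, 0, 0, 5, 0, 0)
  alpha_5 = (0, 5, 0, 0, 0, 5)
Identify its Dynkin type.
C_5

Compute the Cartan integers a_ij = 2(alpha_i, alpha_j)/(alpha_j, alpha_j); the resulting 5x5 Cartan matrix is
[[2, 0, 0, -1, 0], [0, 2, 0, -1, -1], [0, 0, 2, 0, -2], [-1, -1, 0, 2, 0], [0, -1, -1, 0, 2]].
The roots have two lengths (squared-length ratio 2:1); the short ones are alpha_{1,2,4,5}. The associated Dynkin diagram is a chain of 5 nodes with a double edge at one end; the terminal node there is the unique long simple root (C_5), so the type is C_5 (the algebra sp(10)).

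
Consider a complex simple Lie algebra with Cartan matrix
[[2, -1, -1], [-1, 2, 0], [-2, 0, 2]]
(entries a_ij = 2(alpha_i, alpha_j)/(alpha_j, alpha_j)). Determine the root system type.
C_3 (sp(6))

The matrix has rank 3 with 2's on the diagonal. Reading the off-diagonal entries as Dynkin edges (a single edge where a_ij = a_ji = -1; a double or triple edge where a_ij * a_ji = 2 or 3), the diagram is a chain of 3 nodes with a double edge at one end; the terminal node there is the unique long simple root (C_3). One simple-root ordering that puts it in standard form is (alpha_2, alpha_1, alpha_3). So the algebra is type C_3, i.e. sp(6).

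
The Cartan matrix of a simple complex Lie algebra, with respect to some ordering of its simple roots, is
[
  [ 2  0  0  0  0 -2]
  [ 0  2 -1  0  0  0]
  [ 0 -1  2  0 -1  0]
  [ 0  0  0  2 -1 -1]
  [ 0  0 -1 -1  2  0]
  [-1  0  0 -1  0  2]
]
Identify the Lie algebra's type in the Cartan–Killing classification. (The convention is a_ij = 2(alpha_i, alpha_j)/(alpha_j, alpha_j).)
C6

The matrix has rank 6 with 2's on the diagonal. Reading the off-diagonal entries as Dynkin edges (a single edge where a_ij = a_ji = -1; a double or triple edge where a_ij * a_ji = 2 or 3), the diagram is a chain of 6 nodes with a double edge at one end; the terminal node there is the unique long simple root (C_6). One simple-root ordering that puts it in standard form is (alpha_2, alpha_3, alpha_5, alpha_4, alpha_6, alpha_1). So the algebra is type C_6, i.e. sp(12).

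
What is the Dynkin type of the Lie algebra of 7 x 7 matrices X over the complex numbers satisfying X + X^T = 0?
This is so(7) with 7 odd, which has dimension 7(7-1)/2 = 21 and rank (7-1)/2 = 3. In the classification of classical Lie algebras, the orthogonal algebra so(2n+1) in an odd number of variables has type B_n; here n = 3, so the Dynkin diagram is a chain of 3 nodes with a double edge at one end; the terminal node there is the unique short simple root (B_3). Hence the type is B_3.

type B_3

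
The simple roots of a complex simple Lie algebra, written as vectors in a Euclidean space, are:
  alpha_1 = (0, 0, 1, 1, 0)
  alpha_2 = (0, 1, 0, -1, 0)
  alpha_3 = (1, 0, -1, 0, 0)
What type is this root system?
A_3

Compute the Cartan integers a_ij = 2(alpha_i, alpha_j)/(alpha_j, alpha_j); the resulting 3x3 Cartan matrix is
[[2, -1, -1], [-1, 2, 0], [-1, 0, 2]].
All simple roots have the same length, so the diagram is simply laced. The associated Dynkin diagram is a chain of 3 nodes with single edges (A_3), so the type is A_3 (the algebra sl(4)).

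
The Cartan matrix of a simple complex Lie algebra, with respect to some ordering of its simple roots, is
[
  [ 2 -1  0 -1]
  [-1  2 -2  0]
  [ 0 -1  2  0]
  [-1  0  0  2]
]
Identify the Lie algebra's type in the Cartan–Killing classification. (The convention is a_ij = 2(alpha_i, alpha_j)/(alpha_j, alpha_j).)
The matrix has rank 4 with 2's on the diagonal. Reading the off-diagonal entries as Dynkin edges (a single edge where a_ij = a_ji = -1; a double or triple edge where a_ij * a_ji = 2 or 3), the diagram is a chain of 4 nodes with a double edge at one end; the terminal node there is the unique short simple root (B_4). One simple-root ordering that puts it in standard form is (alpha_4, alpha_1, alpha_2, alpha_3). So the algebra is type B_4, i.e. so(9).

B_4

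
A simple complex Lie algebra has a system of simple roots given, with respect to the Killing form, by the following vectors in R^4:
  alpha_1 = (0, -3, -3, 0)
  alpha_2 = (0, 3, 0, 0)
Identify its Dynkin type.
Compute the Cartan integers a_ij = 2(alpha_i, alpha_j)/(alpha_j, alpha_j); the resulting 2x2 Cartan matrix is
[[2, -2], [-1, 2]].
The roots have two lengths (squared-length ratio 2:1); the short ones are alpha_{2}. The associated Dynkin diagram is a chain of 2 nodes with a double edge at one end; the terminal node there is the unique short simple root (B_2), so the type is B_2 (the algebra so(5)).

B_2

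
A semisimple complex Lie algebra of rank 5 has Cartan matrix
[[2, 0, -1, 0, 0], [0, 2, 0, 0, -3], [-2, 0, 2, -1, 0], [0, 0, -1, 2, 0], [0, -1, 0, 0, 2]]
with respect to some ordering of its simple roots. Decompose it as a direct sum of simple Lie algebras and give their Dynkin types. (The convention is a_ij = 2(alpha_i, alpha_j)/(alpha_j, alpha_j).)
The diagram associated to this matrix has two connected components: the simple roots {alpha_1, alpha_3, alpha_4} form a chain of 3 nodes with a double edge at one end; the terminal node there is the unique short simple root (B_3), and {alpha_2, alpha_5} form two nodes joined by a triple edge (G_2). A semisimple Lie algebra decomposes uniquely as the direct sum of simple ideals, one per connected component of its Dynkin diagram, so g ≅ B_3 ⊕ G_2 (dimension 21 + 14 = 35).

B_3 (so(7)) + G_2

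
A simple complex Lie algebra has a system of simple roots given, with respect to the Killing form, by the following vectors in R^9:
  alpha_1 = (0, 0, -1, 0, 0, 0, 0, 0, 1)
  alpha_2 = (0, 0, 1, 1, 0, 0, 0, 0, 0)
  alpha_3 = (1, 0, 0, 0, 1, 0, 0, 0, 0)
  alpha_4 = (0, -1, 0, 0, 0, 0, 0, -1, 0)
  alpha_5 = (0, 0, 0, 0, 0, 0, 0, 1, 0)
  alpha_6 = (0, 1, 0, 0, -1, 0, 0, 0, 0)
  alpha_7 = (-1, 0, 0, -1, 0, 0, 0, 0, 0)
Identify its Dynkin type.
B_7

Compute the Cartan integers a_ij = 2(alpha_i, alpha_j)/(alpha_j, alpha_j); the resulting 7x7 Cartan matrix is
[[2, -1, 0, 0, 0, 0, 0], [-1, 2, 0, 0, 0, 0, -1], [0, 0, 2, 0, 0, -1, -1], [0, 0, 0, 2, -2, -1, 0], [0, 0, 0, -1, 2, 0, 0], [0, 0, -1, -1, 0, 2, 0], [0, -1, -1, 0, 0, 0, 2]].
The roots have two lengths (squared-length ratio 2:1); the short ones are alpha_{5}. The associated Dynkin diagram is a chain of 7 nodes with a double edge at one end; the terminal node there is the unique short simple root (B_7), so the type is B_7 (the algebra so(15)).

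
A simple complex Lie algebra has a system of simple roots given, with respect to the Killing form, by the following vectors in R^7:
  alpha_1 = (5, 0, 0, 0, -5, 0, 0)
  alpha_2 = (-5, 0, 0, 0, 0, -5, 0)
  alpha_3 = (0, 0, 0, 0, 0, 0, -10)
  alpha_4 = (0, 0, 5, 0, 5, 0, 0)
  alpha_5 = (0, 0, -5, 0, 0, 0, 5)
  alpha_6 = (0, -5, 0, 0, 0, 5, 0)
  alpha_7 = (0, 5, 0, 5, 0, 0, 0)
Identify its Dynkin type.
C7

Compute the Cartan integers a_ij = 2(alpha_i, alpha_j)/(alpha_j, alpha_j); the resulting 7x7 Cartan matrix is
[[2, -1, 0, -1, 0, 0, 0], [-1, 2, 0, 0, 0, -1, 0], [0, 0, 2, 0, -2, 0, 0], [-1, 0, 0, 2, -1, 0, 0], [0, 0, -1, -1, 2, 0, 0], [0, -1, 0, 0, 0, 2, -1], [0, 0, 0, 0, 0, -1, 2]].
The roots have two lengths (squared-length ratio 2:1); the short ones are alpha_{1,2,4,5,6,7}. The associated Dynkin diagram is a chain of 7 nodes with a double edge at one end; the terminal node there is the unique long simple root (C_7), so the type is C_7 (the algebra sp(14)).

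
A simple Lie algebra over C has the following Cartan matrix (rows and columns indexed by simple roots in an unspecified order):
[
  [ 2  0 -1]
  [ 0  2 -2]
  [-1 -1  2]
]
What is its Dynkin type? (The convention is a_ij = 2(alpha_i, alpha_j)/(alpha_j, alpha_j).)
The matrix has rank 3 with 2's on the diagonal. Reading the off-diagonal entries as Dynkin edges (a single edge where a_ij = a_ji = -1; a double or triple edge where a_ij * a_ji = 2 or 3), the diagram is a chain of 3 nodes with a double edge at one end; the terminal node there is the unique long simple root (C_3). One simple-root ordering that puts it in standard form is (alpha_1, alpha_3, alpha_2). So the algebra is type C_3, i.e. sp(6).

C_3 (sp(6))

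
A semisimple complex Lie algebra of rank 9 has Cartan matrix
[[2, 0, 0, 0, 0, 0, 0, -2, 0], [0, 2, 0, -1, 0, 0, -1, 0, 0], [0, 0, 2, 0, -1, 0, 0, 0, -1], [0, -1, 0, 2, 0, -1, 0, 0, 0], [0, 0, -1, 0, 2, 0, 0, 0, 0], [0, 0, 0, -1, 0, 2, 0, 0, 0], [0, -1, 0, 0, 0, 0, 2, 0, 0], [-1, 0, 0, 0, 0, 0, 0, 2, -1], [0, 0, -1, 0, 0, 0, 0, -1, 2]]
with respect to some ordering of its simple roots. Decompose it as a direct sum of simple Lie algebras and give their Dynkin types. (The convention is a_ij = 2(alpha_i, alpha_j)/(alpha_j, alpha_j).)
The diagram associated to this matrix has two connected components: the simple roots {alpha_2, alpha_4, alpha_6, alpha_7} form a chain of 4 nodes with single edges (A_4), and {alpha_1, alpha_3, alpha_5, alpha_8, alpha_9} form a chain of 5 nodes with a double edge at one end; the terminal node there is the unique long simple root (C_5). A semisimple Lie algebra decomposes uniquely as the direct sum of simple ideals, one per connected component of its Dynkin diagram, so g ≅ A_4 ⊕ C_5 (dimension 24 + 55 = 79).

A4 + C5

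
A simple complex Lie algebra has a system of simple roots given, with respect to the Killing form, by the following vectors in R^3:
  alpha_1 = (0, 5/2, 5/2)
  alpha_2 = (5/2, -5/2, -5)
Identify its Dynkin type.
Compute the Cartan integers a_ij = 2(alpha_i, alpha_j)/(alpha_j, alpha_j); the resulting 2x2 Cartan matrix is
[[2, -1], [-3, 2]].
The roots have two lengths (squared-length ratio 3:1); the short ones are alpha_{1}. The associated Dynkin diagram is two nodes joined by a triple edge (G_2), so the type is G_2.

type G_2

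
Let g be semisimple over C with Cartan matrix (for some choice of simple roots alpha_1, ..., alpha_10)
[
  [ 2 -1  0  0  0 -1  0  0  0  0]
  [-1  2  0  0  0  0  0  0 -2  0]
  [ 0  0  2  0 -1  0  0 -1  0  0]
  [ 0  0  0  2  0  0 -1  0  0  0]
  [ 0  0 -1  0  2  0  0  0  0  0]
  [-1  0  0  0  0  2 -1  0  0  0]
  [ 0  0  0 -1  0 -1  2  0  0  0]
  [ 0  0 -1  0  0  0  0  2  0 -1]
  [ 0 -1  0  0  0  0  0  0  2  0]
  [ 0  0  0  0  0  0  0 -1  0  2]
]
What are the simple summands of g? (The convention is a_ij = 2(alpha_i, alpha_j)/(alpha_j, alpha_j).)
The diagram associated to this matrix has two connected components: the simple roots {alpha_3, alpha_5, alpha_8, alpha_10} form a chain of 4 nodes with single edges (A_4), and {alpha_1, alpha_2, alpha_4, alpha_6, alpha_7, alpha_9} form a chain of 6 nodes with a double edge at one end; the terminal node there is the unique short simple root (B_6). A semisimple Lie algebra decomposes uniquely as the direct sum of simple ideals, one per connected component of its Dynkin diagram, so g ≅ A_4 ⊕ B_6 (dimension 24 + 78 = 102).

A4 + B6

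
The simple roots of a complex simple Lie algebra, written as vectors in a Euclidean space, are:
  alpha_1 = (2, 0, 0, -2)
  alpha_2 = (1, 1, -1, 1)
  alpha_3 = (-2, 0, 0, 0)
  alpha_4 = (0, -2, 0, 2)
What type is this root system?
F_4

Compute the Cartan integers a_ij = 2(alpha_i, alpha_j)/(alpha_j, alpha_j); the resulting 4x4 Cartan matrix is
[[2, 0, -2, -1], [0, 2, -1, 0], [-1, -1, 2, 0], [-1, 0, 0, 2]].
The roots have two lengths (squared-length ratio 2:1); the short ones are alpha_{2,3}. The associated Dynkin diagram is a chain of 4 nodes with a double edge between the middle two (F_4), so the type is F_4.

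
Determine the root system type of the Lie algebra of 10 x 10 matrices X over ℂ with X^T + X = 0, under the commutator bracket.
D_5

This is so(10) with 10 even, which has dimension 10(10-1)/2 = 45 and rank 10/2 = 5. In the classification of classical Lie algebras, the orthogonal algebra so(2n) in an even number of variables has type D_n; here n = 5, so the Dynkin diagram is a chain of 3 nodes with a fork of two nodes at one end (D_5). Hence the type is D_5.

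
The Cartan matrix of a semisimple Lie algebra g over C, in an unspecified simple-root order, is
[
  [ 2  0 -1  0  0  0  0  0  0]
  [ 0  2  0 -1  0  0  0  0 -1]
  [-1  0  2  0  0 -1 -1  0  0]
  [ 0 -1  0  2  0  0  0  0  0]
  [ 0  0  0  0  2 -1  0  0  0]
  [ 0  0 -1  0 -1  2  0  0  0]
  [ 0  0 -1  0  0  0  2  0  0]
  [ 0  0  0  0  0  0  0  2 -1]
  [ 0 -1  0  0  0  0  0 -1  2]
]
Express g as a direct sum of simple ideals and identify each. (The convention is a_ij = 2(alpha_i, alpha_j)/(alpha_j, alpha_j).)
The diagram associated to this matrix has two connected components: the simple roots {alpha_2, alpha_4, alpha_8, alpha_9} form a chain of 4 nodes with single edges (A_4), and {alpha_1, alpha_3, alpha_5, alpha_6, alpha_7} form a chain of 3 nodes with a fork of two nodes at one end (D_5). A semisimple Lie algebra decomposes uniquely as the direct sum of simple ideals, one per connected component of its Dynkin diagram, so g ≅ A_4 ⊕ D_5 (dimension 24 + 45 = 69).

type A_4 + type D_5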